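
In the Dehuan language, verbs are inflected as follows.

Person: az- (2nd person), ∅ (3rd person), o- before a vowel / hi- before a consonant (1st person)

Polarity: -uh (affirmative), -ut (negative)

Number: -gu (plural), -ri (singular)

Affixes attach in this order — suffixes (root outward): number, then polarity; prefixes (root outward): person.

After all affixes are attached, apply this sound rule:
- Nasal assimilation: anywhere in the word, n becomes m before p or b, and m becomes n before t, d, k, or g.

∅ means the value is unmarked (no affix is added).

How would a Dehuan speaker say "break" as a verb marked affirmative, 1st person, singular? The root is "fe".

Attach number singular -ri → feri.
Attach person 1st person hi- (before consonant 'f') → hiferi.
Attach polarity affirmative -uh → hiferiuh.
Nasal assimilation: no change.

hiferiuh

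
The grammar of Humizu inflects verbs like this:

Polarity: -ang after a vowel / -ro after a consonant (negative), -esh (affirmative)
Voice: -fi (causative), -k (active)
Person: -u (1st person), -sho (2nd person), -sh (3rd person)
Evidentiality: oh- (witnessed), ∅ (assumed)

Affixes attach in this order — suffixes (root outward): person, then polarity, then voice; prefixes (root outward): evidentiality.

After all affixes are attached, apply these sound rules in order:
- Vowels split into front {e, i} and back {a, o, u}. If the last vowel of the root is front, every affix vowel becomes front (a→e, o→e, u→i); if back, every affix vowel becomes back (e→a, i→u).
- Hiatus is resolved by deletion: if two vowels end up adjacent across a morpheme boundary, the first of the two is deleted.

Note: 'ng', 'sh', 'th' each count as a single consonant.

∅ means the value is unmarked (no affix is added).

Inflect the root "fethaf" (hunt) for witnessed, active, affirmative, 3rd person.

ohfethafshashk

Attach person 3rd person -sh → fethafsh.
Attach evidentiality witnessed oh- → ohfethafsh.
Attach polarity affirmative -esh → ohfethafshesh.
Attach voice active -k → ohfethafsheshk.
Apply vowel harmony: ohfethafsheshk → ohfethafshashk.
Vowel deletion: no change.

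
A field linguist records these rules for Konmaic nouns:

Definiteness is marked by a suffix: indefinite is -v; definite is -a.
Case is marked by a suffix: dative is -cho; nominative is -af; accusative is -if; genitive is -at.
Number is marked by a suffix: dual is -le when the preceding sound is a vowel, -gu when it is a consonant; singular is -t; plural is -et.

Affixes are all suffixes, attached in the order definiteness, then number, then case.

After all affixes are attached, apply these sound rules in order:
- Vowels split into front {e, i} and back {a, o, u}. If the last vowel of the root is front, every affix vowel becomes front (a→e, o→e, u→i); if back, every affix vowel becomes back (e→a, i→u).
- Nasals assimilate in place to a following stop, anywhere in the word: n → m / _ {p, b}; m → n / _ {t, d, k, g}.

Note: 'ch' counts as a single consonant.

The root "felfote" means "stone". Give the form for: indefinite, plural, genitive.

Attach definiteness indefinite -v → felfotev.
Attach number plural -et → felfotevet.
Attach case genitive -at → felfotevetat.
Apply vowel harmony: felfotevetat → felfotevetet.
Nasal assimilation: no change.

felfotevetet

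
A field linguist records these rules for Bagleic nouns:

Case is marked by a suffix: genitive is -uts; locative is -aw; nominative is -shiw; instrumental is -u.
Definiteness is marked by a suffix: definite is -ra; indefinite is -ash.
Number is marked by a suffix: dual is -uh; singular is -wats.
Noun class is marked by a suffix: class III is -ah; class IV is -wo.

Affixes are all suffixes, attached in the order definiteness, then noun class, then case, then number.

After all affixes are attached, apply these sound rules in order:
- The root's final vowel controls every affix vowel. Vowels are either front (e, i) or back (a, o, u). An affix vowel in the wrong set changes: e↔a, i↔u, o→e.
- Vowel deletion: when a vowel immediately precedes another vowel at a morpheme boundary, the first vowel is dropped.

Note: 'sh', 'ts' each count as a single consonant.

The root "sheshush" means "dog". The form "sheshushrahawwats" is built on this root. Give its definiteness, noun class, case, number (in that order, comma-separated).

definite, class III, locative, singular

Segment: sheshush-ra-ah-aw-wats.
definiteness: -ra → definite.
noun class: -ah → class III.
case: -aw → locative.
number: -wats → singular.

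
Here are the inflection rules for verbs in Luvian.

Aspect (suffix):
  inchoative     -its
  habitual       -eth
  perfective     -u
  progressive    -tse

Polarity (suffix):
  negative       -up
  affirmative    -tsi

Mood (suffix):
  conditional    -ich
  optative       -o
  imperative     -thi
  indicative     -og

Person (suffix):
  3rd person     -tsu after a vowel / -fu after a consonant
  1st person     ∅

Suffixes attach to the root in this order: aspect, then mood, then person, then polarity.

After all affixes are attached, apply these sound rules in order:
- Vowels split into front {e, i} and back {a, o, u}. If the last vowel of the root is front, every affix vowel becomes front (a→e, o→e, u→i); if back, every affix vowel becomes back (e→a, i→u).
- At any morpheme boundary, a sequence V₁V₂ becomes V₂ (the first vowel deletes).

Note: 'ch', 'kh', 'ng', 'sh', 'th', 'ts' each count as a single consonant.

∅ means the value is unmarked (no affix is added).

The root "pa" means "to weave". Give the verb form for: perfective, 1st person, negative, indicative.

pogup

Attach aspect perfective -u → pau.
Attach mood indicative -og → pauog.
person = 1st person: zero marking, form stays pauog.
Attach polarity negative -up → pauogup.
Vowel harmony: no change.
Apply vowel deletion: pauogup → pogup.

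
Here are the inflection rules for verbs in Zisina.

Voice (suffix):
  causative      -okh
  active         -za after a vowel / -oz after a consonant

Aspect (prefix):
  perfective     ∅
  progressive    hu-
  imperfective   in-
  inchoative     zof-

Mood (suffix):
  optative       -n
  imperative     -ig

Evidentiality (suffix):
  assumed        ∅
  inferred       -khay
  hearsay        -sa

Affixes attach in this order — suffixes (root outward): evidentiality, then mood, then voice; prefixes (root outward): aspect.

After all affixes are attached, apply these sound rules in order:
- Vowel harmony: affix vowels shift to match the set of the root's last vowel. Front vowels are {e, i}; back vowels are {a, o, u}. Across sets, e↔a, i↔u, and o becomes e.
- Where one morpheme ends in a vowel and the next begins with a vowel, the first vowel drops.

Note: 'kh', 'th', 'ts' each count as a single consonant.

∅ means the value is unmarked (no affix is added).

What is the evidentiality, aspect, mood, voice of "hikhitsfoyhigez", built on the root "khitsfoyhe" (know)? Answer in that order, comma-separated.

Segment: hu-khitsfoyhe-ig-oz.
evidentiality: ∅ → assumed.
aspect: hu- → progressive.
mood: -ig → imperative.
voice: -za/oz → active.

assumed, progressive, imperative, active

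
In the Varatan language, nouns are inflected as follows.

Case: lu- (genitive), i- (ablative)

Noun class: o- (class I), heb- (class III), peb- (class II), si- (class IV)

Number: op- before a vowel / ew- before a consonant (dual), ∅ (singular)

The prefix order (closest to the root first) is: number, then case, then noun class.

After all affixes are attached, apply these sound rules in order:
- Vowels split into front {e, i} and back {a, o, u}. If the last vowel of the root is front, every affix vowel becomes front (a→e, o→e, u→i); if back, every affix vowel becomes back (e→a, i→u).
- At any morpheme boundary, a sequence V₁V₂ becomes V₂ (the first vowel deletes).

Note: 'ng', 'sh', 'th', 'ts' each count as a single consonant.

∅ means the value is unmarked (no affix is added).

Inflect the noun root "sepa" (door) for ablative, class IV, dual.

Attach number dual ew- (before consonant 's') → ewsepa.
Attach case ablative i- → iewsepa.
Attach noun class class IV si- → siiewsepa.
Apply vowel harmony: siiewsepa → suuawsepa.
Apply vowel deletion: suuawsepa → sawsepa.

sawsepa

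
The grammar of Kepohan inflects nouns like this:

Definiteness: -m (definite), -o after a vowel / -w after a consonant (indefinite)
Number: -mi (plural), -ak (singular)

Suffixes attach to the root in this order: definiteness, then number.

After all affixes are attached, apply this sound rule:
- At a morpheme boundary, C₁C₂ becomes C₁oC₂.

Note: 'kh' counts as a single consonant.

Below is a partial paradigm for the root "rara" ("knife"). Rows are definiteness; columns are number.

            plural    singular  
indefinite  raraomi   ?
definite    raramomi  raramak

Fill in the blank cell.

raraoak

Attach definiteness indefinite -o (after vowel 'a') → rarao.
Attach number singular -ak → raraoak.
Epenthesis: no change.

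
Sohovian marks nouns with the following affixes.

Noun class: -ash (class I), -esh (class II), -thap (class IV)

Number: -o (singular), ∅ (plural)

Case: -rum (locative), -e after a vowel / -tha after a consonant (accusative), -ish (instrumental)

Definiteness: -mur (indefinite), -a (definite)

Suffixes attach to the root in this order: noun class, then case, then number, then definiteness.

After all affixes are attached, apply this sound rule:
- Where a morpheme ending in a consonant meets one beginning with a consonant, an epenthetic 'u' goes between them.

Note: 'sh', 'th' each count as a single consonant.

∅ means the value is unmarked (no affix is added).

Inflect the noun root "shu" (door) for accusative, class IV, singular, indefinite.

shuthaputhaomur

Attach noun class class IV -thap → shuthap.
Attach case accusative -tha (after consonant 'p') → shuthaptha.
Attach number singular -o → shuthapthao.
Attach definiteness indefinite -mur → shuthapthaomur.
Apply epenthesis: shuthapthaomur → shuthaputhaomur.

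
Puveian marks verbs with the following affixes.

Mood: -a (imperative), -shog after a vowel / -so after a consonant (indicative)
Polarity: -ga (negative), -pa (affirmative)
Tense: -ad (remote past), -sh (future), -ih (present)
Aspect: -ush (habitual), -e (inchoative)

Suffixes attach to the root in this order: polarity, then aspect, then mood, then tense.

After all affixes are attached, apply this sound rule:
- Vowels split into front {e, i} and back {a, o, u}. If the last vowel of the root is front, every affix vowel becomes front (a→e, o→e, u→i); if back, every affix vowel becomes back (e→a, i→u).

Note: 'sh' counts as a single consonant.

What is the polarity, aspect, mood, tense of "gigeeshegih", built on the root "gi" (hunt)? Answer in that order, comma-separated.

negative, inchoative, indicative, present

Segment: gi-ga-e-shog-ih.
polarity: -ga → negative.
aspect: -e → inchoative.
mood: -shog/so → indicative.
tense: -ih → present.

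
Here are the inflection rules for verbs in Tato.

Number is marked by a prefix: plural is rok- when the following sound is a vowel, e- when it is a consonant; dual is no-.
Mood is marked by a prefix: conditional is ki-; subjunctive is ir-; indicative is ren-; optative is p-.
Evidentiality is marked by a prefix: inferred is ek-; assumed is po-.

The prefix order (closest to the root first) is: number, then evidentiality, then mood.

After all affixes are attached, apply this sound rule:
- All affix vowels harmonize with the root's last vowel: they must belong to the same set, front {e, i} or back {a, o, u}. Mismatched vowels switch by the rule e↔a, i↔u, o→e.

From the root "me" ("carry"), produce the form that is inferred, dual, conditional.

kiekneme

Attach number dual no- → nome.
Attach evidentiality inferred ek- → eknome.
Attach mood conditional ki- → kieknome.
Apply vowel harmony: kieknome → kiekneme.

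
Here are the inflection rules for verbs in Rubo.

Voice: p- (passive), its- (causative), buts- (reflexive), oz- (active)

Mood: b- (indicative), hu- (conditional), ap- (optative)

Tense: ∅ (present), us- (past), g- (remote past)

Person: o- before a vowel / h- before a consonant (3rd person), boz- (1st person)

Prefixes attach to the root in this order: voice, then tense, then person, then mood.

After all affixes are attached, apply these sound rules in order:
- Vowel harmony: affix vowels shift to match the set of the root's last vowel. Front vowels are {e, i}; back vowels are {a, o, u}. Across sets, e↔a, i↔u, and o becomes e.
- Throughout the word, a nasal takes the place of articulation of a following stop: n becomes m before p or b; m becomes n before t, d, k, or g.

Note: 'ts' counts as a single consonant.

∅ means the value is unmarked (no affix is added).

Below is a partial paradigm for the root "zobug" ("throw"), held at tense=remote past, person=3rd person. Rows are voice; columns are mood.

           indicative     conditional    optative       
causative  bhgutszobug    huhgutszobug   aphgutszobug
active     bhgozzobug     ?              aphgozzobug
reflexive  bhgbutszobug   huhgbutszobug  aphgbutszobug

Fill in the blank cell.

huhgozzobug

Attach voice active oz- → ozzobug.
Attach tense remote past g- → gozzobug.
Attach person 3rd person h- (before consonant 'g') → hgozzobug.
Attach mood conditional hu- → huhgozzobug.
Vowel harmony: no change.
Nasal assimilation: no change.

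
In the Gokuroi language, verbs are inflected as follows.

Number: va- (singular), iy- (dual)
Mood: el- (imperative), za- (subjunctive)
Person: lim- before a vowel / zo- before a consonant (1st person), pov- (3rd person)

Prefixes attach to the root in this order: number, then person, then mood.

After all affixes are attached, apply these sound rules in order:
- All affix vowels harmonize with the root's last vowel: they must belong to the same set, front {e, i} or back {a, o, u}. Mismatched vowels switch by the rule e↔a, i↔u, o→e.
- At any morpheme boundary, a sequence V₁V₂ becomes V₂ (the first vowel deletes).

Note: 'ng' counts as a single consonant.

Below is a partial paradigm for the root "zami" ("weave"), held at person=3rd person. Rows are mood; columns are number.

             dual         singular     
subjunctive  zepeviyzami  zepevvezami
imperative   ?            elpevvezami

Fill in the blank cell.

elpeviyzami

Attach number dual iy- → iyzami.
Attach person 3rd person pov- → poviyzami.
Attach mood imperative el- → elpoviyzami.
Apply vowel harmony: elpoviyzami → elpeviyzami.
Vowel deletion: no change.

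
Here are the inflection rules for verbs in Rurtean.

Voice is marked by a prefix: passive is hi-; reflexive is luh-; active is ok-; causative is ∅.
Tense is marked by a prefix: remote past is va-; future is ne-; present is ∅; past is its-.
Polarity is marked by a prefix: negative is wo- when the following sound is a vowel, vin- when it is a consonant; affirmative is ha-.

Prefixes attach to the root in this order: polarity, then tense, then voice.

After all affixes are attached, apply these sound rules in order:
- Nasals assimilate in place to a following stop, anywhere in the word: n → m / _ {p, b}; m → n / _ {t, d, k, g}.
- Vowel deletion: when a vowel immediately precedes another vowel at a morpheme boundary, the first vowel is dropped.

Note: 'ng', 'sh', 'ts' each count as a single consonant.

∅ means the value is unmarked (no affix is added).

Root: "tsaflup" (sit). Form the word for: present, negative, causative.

Attach polarity negative vin- (before consonant 'ts') → vintsaflup.
tense = present: zero marking, form stays vintsaflup.
voice = causative: zero marking, form stays vintsaflup.
Nasal assimilation: no change.
Vowel deletion: no change.

vintsaflup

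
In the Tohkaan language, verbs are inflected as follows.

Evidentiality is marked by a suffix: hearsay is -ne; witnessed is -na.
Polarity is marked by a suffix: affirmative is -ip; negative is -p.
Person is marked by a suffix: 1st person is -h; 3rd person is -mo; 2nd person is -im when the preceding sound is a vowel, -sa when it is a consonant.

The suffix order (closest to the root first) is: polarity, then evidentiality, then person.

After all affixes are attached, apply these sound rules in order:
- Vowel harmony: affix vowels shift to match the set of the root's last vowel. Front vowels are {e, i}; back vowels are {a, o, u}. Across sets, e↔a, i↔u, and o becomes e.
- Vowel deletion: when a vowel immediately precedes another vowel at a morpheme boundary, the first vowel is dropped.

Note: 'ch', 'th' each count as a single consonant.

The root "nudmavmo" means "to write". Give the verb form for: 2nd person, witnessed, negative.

nudmavmopnum

Attach polarity negative -p → nudmavmop.
Attach evidentiality witnessed -na → nudmavmopna.
Attach person 2nd person -im (after vowel 'a') → nudmavmopnaim.
Apply vowel harmony: nudmavmopnaim → nudmavmopnaum.
Apply vowel deletion: nudmavmopnaum → nudmavmopnum.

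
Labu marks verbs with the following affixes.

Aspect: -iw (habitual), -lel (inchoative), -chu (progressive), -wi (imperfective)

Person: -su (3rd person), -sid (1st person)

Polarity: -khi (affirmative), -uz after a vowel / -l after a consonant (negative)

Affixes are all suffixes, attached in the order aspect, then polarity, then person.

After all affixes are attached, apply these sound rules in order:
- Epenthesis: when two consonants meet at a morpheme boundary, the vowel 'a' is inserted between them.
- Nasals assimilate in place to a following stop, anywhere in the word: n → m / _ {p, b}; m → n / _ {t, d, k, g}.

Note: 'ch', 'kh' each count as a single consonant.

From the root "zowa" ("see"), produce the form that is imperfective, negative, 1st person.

Attach aspect imperfective -wi → zowawi.
Attach polarity negative -uz (after vowel 'i') → zowawiuz.
Attach person 1st person -sid → zowawiuzsid.
Apply epenthesis: zowawiuzsid → zowawiuzasid.
Nasal assimilation: no change.

zowawiuzasid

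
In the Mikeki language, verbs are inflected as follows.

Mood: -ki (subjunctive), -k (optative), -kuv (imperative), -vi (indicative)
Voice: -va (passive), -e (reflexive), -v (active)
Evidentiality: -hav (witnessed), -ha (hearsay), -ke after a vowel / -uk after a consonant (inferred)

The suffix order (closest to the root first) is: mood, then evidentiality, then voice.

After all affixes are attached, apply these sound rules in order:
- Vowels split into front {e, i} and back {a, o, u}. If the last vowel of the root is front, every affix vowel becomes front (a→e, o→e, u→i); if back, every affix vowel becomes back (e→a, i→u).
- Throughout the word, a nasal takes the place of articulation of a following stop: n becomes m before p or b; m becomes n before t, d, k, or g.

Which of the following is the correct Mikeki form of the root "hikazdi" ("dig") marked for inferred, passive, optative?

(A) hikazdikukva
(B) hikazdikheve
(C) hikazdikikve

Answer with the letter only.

Attach mood optative -k → hikazdik.
Attach evidentiality inferred -uk (after consonant 'k') → hikazdikuk.
Attach voice passive -va → hikazdikukva.
Apply vowel harmony: hikazdikukva → hikazdikikve.
Nasal assimilation: no change.
So the correct form is hikazdikikve, option (C).
(B) hikazdikheve is wrong: it uses hearsay instead of inferred for evidentiality.
(A) hikazdikukva is wrong: it fails to apply the sound rule(s).

C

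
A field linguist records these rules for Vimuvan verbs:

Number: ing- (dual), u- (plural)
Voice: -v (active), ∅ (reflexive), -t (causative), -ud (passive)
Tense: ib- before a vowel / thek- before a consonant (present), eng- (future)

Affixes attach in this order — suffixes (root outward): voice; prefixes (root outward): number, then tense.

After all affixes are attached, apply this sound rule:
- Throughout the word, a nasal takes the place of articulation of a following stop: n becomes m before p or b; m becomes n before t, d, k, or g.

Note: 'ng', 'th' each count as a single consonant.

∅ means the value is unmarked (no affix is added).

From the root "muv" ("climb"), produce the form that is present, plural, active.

ibumuvv

Attach number plural u- → umuv.
Attach voice active -v → umuvv.
Attach tense present ib- (before vowel 'u') → ibumuvv.
Nasal assimilation: no change.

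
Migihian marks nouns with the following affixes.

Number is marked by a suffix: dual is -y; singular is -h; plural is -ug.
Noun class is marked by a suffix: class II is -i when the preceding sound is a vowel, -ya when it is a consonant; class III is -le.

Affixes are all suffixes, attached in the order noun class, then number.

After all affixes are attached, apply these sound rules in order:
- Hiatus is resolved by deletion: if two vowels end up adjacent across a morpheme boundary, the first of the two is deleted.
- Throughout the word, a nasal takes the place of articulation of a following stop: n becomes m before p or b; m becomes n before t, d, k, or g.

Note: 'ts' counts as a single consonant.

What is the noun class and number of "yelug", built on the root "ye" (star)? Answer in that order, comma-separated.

Segment: ye-le-ug.
noun class: -le → class III.
number: -ug → plural.

class III, plural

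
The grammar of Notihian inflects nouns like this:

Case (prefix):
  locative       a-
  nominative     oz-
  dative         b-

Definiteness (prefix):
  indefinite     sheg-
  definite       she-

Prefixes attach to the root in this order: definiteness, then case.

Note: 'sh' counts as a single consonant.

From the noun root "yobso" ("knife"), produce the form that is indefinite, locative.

ashegyobso

Attach definiteness indefinite sheg- → shegyobso.
Attach case locative a- → ashegyobso.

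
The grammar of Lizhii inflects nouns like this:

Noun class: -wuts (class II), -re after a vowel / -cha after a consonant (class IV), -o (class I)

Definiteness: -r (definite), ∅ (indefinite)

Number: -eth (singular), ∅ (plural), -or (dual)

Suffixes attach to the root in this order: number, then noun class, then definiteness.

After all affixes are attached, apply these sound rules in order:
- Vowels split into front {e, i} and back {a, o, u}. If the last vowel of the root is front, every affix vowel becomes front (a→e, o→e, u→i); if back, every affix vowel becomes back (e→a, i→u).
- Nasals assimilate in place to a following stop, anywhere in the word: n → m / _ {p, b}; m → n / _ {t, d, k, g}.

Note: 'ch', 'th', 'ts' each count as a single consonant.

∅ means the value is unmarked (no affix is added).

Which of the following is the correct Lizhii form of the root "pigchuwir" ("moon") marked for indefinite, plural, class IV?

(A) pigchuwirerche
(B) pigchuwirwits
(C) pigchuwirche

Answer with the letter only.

C

number = plural: zero marking, form stays pigchuwir.
Attach noun class class IV -cha (after consonant 'r') → pigchuwircha.
definiteness = indefinite: zero marking, form stays pigchuwircha.
Apply vowel harmony: pigchuwircha → pigchuwirche.
Nasal assimilation: no change.
So the correct form is pigchuwirche, option (C).
(A) pigchuwirerche is wrong: it uses dual instead of plural for number.
(B) pigchuwirwits is wrong: it uses class II instead of class IV for noun class.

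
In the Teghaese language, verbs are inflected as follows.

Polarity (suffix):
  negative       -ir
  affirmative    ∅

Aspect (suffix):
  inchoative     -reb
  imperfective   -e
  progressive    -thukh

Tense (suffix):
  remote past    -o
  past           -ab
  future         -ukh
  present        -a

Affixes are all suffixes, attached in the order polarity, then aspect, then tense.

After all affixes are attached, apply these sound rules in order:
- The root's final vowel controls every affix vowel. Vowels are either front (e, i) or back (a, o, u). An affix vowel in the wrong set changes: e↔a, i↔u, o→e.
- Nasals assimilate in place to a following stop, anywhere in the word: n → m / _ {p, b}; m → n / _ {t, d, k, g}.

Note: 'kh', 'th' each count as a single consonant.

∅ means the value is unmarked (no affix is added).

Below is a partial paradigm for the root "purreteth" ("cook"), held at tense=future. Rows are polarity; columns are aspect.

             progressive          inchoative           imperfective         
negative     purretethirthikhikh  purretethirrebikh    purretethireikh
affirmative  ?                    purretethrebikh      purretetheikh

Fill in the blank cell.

polarity = affirmative: zero marking, form stays purreteth.
Attach aspect progressive -thukh → purreteththukh.
Attach tense future -ukh → purreteththukhukh.
Apply vowel harmony: purreteththukhukh → purreteththikhikh.
Nasal assimilation: no change.

purreteththikhikh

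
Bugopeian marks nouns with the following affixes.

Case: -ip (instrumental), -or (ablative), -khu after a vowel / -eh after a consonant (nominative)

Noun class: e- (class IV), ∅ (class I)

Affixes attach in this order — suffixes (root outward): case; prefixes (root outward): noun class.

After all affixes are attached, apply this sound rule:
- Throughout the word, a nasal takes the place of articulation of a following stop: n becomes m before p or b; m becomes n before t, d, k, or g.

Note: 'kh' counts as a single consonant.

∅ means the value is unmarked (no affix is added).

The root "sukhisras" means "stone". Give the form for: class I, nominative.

sukhisraseh

noun class = class I: zero marking, form stays sukhisras.
Attach case nominative -eh (after consonant 's') → sukhisraseh.
Nasal assimilation: no change.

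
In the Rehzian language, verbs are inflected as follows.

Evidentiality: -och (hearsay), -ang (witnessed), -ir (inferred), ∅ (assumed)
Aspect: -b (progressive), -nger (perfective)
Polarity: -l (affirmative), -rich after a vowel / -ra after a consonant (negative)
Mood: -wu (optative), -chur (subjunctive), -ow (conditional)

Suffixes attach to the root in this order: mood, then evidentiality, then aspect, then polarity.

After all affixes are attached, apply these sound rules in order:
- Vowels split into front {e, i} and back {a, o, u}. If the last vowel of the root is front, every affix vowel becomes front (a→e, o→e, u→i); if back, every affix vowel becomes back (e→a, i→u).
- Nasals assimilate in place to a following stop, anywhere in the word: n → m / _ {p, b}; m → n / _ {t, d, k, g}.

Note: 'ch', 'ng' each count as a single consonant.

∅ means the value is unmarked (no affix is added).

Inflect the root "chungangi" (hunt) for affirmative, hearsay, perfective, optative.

chungangiwiechngerl

Attach mood optative -wu → chungangiwu.
Attach evidentiality hearsay -och → chungangiwuoch.
Attach aspect perfective -nger → chungangiwuochnger.
Attach polarity affirmative -l → chungangiwuochngerl.
Apply vowel harmony: chungangiwuochngerl → chungangiwiechngerl.
Nasal assimilation: no change.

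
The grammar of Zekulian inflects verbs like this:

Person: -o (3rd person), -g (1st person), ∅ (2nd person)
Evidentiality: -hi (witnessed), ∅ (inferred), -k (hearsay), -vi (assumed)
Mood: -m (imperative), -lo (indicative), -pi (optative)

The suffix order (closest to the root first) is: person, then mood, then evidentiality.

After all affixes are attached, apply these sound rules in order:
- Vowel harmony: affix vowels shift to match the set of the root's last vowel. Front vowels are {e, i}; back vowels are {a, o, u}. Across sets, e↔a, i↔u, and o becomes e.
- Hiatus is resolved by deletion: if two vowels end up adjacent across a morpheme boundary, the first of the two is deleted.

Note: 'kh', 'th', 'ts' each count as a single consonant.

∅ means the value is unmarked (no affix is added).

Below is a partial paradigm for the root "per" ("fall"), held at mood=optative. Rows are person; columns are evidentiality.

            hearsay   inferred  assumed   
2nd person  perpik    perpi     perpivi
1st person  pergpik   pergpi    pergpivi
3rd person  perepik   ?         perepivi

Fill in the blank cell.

perepi

Attach person 3rd person -o → pero.
Attach mood optative -pi → peropi.
evidentiality = inferred: zero marking, form stays peropi.
Apply vowel harmony: peropi → perepi.
Vowel deletion: no change.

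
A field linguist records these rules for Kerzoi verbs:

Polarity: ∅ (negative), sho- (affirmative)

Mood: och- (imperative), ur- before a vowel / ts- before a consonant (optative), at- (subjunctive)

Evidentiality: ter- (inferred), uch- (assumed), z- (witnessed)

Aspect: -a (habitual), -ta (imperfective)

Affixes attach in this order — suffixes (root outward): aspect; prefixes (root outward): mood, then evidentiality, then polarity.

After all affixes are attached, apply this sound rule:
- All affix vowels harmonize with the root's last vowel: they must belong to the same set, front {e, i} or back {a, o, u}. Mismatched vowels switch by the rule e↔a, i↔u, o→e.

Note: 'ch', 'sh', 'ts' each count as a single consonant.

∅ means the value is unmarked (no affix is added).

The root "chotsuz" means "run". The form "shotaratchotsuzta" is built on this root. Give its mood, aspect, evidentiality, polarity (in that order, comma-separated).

subjunctive, imperfective, inferred, affirmative

Segment: sho-ter-at-chotsuz-ta.
mood: at- → subjunctive.
aspect: -ta → imperfective.
evidentiality: ter- → inferred.
polarity: sho- → affirmative.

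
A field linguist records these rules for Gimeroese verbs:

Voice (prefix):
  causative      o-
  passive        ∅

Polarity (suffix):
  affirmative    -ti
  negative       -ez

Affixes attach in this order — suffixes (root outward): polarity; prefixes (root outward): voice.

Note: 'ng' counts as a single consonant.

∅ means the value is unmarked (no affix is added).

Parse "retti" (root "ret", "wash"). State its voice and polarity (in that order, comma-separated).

Segment: ret-ti.
voice: ∅ → passive.
polarity: -ti → affirmative.

passive, affirmative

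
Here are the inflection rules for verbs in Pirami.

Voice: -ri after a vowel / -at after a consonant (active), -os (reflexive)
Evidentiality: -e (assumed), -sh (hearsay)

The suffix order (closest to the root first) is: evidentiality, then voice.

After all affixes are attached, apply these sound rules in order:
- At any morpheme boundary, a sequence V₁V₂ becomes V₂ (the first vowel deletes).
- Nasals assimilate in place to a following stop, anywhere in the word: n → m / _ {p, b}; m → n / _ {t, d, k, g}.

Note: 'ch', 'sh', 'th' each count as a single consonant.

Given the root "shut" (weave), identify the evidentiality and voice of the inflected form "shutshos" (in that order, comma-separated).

Segment: shut-sh-os.
evidentiality: -sh → hearsay.
voice: -os → reflexive.

hearsay, reflexive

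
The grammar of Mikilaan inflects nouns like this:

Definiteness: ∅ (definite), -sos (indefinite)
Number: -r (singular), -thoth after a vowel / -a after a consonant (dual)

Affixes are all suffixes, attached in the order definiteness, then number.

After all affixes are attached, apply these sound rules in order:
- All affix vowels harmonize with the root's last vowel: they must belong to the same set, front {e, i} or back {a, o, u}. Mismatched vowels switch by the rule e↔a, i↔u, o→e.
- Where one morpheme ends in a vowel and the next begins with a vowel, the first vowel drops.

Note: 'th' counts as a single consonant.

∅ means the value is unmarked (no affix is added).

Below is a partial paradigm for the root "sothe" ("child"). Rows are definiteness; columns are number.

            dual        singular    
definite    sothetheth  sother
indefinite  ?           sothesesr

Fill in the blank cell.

sothesese

Attach definiteness indefinite -sos → sothesos.
Attach number dual -a (after consonant 's') → sothesosa.
Apply vowel harmony: sothesosa → sothesese.
Vowel deletion: no change.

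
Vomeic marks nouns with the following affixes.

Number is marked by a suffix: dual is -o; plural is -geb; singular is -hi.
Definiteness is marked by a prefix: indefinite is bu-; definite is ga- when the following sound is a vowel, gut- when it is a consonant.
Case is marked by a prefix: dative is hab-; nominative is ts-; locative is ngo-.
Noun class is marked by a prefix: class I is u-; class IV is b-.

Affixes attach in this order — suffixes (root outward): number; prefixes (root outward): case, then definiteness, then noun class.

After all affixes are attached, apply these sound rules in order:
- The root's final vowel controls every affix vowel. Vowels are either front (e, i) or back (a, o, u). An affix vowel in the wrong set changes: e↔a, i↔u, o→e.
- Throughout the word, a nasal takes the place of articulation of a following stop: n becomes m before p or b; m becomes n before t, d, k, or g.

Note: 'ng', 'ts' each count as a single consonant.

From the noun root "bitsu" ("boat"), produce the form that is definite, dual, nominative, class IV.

bguttsbitsuo

Attach case nominative ts- → tsbitsu.
Attach number dual -o → tsbitsuo.
Attach definiteness definite gut- (before consonant 'ts') → guttsbitsuo.
Attach noun class class IV b- → bguttsbitsuo.
Vowel harmony: no change.
Nasal assimilation: no change.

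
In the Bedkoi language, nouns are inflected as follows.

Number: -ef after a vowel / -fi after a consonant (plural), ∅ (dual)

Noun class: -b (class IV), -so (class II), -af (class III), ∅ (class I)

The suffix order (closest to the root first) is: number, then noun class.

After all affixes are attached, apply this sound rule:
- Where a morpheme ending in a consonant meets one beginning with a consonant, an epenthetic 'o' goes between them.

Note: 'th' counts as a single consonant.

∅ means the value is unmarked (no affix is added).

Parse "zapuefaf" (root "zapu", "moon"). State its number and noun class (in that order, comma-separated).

plural, class III

Segment: zapu-ef-af.
number: -ef/fi → plural.
noun class: -af → class III.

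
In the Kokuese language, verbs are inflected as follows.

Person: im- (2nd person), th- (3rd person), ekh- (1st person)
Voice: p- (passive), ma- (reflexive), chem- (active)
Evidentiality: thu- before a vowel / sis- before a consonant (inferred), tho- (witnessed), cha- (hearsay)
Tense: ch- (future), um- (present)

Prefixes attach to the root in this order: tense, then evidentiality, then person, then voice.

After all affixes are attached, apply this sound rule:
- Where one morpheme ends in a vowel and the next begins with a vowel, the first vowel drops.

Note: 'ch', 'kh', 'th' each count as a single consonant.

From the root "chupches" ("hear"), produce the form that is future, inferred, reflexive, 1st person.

mekhsischchupches

Attach tense future ch- → chchupches.
Attach evidentiality inferred sis- (before consonant 'ch') → sischchupches.
Attach person 1st person ekh- → ekhsischchupches.
Attach voice reflexive ma- → maekhsischchupches.
Apply vowel deletion: maekhsischchupches → mekhsischchupches.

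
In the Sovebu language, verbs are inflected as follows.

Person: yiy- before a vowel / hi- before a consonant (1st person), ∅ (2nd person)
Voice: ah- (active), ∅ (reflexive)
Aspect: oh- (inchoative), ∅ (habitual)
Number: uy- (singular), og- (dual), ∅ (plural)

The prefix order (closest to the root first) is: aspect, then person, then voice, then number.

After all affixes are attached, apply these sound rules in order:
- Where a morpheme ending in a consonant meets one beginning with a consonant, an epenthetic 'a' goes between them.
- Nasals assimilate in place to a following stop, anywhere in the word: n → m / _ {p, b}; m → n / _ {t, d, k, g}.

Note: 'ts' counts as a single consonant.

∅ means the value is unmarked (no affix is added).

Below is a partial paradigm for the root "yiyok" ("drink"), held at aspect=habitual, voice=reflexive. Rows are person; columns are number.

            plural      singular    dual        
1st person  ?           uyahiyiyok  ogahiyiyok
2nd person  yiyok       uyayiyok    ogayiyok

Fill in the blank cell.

aspect = habitual: zero marking, form stays yiyok.
Attach person 1st person hi- (before consonant 'y') → hiyiyok.
voice = reflexive: zero marking, form stays hiyiyok.
number = plural: zero marking, form stays hiyiyok.
Epenthesis: no change.
Nasal assimilation: no change.

hiyiyok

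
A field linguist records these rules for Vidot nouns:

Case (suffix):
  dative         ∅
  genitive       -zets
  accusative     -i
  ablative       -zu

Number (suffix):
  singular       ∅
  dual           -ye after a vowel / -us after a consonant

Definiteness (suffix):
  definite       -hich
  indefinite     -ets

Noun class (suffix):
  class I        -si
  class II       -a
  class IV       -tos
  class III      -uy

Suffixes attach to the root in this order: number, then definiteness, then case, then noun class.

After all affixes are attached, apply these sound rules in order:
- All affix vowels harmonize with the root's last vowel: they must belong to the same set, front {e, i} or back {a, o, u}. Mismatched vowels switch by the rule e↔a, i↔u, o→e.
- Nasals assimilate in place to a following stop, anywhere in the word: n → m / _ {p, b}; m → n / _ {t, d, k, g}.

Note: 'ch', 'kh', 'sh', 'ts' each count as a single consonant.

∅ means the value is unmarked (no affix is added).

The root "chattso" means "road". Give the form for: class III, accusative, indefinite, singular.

number = singular: zero marking, form stays chattso.
Attach definiteness indefinite -ets → chattsoets.
Attach case accusative -i → chattsoetsi.
Attach noun class class III -uy → chattsoetsiuy.
Apply vowel harmony: chattsoetsiuy → chattsoatsuuy.
Nasal assimilation: no change.

chattsoatsuuy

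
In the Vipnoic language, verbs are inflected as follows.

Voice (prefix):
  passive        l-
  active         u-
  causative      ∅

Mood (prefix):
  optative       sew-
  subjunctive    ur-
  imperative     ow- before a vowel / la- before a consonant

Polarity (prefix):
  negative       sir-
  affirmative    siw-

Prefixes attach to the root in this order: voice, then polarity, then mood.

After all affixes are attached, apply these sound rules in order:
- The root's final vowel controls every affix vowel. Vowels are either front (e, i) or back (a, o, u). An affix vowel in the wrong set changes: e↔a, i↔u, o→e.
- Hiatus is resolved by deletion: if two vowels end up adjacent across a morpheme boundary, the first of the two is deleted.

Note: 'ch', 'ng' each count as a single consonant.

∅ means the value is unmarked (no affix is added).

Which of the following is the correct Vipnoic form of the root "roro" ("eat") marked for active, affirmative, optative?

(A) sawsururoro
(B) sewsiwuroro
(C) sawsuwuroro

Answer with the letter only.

C

Attach voice active u- → uroro.
Attach polarity affirmative siw- → siwuroro.
Attach mood optative sew- → sewsiwuroro.
Apply vowel harmony: sewsiwuroro → sawsuwuroro.
Vowel deletion: no change.
So the correct form is sawsuwuroro, option (C).
(A) sawsururoro is wrong: it uses negative instead of affirmative for polarity.
(B) sewsiwuroro is wrong: it fails to apply the sound rule(s).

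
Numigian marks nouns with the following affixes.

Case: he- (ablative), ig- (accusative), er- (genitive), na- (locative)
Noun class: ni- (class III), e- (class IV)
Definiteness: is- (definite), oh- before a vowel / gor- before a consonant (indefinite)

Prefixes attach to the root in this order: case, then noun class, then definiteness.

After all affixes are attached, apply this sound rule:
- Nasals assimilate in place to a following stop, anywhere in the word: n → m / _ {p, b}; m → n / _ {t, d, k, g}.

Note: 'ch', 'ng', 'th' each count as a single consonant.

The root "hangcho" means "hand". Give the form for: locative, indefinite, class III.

Attach case locative na- → nahangcho.
Attach noun class class III ni- → ninahangcho.
Attach definiteness indefinite gor- (before consonant 'n') → gorninahangcho.
Nasal assimilation: no change.

gorninahangcho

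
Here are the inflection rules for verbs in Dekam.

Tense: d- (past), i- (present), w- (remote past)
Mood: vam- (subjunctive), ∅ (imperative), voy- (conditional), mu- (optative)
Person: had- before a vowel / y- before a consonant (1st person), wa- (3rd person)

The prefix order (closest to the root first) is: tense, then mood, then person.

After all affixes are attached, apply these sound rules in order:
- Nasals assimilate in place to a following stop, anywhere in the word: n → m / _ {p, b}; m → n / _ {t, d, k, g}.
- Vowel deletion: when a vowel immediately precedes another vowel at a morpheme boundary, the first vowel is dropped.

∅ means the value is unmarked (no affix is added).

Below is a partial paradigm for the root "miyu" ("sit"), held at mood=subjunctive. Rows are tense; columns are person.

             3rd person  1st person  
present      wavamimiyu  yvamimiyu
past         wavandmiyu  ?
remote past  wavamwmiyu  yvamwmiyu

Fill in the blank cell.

yvandmiyu

Attach tense past d- → dmiyu.
Attach mood subjunctive vam- → vamdmiyu.
Attach person 1st person y- (before consonant 'v') → yvamdmiyu.
Apply nasal assimilation: yvamdmiyu → yvandmiyu.
Vowel deletion: no change.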